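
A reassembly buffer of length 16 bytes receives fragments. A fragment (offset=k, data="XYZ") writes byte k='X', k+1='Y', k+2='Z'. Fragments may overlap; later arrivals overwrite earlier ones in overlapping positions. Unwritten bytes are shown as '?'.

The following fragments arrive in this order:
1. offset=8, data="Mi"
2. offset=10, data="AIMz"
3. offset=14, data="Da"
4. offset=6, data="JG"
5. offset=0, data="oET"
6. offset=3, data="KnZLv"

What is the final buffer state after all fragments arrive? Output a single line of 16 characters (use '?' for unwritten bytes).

Fragment 1: offset=8 data="Mi" -> buffer=????????Mi??????
Fragment 2: offset=10 data="AIMz" -> buffer=????????MiAIMz??
Fragment 3: offset=14 data="Da" -> buffer=????????MiAIMzDa
Fragment 4: offset=6 data="JG" -> buffer=??????JGMiAIMzDa
Fragment 5: offset=0 data="oET" -> buffer=oET???JGMiAIMzDa
Fragment 6: offset=3 data="KnZLv" -> buffer=oETKnZLvMiAIMzDa

Answer: oETKnZLvMiAIMzDa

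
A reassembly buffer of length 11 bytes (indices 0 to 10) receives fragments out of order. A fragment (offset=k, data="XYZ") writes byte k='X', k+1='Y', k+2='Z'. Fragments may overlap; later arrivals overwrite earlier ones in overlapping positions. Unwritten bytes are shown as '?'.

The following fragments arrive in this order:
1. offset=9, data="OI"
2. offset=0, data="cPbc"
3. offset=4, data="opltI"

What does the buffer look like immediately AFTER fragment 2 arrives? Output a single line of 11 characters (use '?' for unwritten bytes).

Answer: cPbc?????OI

Derivation:
Fragment 1: offset=9 data="OI" -> buffer=?????????OI
Fragment 2: offset=0 data="cPbc" -> buffer=cPbc?????OI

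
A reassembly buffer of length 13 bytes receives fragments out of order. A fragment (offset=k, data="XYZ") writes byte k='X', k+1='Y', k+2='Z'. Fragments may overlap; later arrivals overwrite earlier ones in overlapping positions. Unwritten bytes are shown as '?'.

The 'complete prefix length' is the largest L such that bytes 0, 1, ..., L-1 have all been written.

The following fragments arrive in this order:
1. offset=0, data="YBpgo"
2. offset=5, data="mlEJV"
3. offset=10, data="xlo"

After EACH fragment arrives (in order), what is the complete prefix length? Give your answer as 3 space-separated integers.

Answer: 5 10 13

Derivation:
Fragment 1: offset=0 data="YBpgo" -> buffer=YBpgo???????? -> prefix_len=5
Fragment 2: offset=5 data="mlEJV" -> buffer=YBpgomlEJV??? -> prefix_len=10
Fragment 3: offset=10 data="xlo" -> buffer=YBpgomlEJVxlo -> prefix_len=13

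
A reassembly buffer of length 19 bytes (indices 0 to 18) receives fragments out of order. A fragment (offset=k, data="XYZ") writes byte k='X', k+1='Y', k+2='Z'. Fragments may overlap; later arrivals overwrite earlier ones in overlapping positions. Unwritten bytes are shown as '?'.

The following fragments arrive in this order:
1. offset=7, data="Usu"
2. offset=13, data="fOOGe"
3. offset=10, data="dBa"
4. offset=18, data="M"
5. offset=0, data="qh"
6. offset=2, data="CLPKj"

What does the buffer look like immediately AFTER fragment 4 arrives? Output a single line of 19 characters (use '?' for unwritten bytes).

Answer: ???????UsudBafOOGeM

Derivation:
Fragment 1: offset=7 data="Usu" -> buffer=???????Usu?????????
Fragment 2: offset=13 data="fOOGe" -> buffer=???????Usu???fOOGe?
Fragment 3: offset=10 data="dBa" -> buffer=???????UsudBafOOGe?
Fragment 4: offset=18 data="M" -> buffer=???????UsudBafOOGeM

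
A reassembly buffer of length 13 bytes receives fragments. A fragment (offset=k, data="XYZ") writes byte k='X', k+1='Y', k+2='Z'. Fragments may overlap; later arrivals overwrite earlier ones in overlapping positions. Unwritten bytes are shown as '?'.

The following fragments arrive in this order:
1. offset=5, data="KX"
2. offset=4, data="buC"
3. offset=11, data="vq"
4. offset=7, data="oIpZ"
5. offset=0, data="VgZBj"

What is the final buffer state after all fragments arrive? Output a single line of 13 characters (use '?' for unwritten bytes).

Answer: VgZBjuCoIpZvq

Derivation:
Fragment 1: offset=5 data="KX" -> buffer=?????KX??????
Fragment 2: offset=4 data="buC" -> buffer=????buC??????
Fragment 3: offset=11 data="vq" -> buffer=????buC????vq
Fragment 4: offset=7 data="oIpZ" -> buffer=????buCoIpZvq
Fragment 5: offset=0 data="VgZBj" -> buffer=VgZBjuCoIpZvq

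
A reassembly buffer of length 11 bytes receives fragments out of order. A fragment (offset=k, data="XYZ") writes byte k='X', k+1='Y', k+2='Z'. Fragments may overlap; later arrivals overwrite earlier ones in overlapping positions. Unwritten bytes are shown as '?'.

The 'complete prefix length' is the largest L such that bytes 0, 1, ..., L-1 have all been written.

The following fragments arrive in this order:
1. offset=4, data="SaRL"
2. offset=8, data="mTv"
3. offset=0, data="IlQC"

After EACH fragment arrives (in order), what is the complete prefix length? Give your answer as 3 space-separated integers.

Fragment 1: offset=4 data="SaRL" -> buffer=????SaRL??? -> prefix_len=0
Fragment 2: offset=8 data="mTv" -> buffer=????SaRLmTv -> prefix_len=0
Fragment 3: offset=0 data="IlQC" -> buffer=IlQCSaRLmTv -> prefix_len=11

Answer: 0 0 11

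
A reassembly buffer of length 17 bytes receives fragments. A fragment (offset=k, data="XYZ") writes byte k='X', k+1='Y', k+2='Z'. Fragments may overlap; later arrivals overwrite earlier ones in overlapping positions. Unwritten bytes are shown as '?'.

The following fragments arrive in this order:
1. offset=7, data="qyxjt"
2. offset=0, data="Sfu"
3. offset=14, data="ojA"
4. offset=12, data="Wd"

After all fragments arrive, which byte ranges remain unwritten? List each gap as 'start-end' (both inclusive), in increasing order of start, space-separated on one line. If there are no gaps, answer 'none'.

Fragment 1: offset=7 len=5
Fragment 2: offset=0 len=3
Fragment 3: offset=14 len=3
Fragment 4: offset=12 len=2
Gaps: 3-6

Answer: 3-6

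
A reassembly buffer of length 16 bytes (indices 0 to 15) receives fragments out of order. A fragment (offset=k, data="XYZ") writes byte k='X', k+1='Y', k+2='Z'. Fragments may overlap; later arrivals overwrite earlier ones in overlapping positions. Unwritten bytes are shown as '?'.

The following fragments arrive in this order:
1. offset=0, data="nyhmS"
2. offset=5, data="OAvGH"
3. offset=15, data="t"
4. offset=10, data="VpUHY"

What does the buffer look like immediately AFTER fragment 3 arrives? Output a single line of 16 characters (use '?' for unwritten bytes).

Fragment 1: offset=0 data="nyhmS" -> buffer=nyhmS???????????
Fragment 2: offset=5 data="OAvGH" -> buffer=nyhmSOAvGH??????
Fragment 3: offset=15 data="t" -> buffer=nyhmSOAvGH?????t

Answer: nyhmSOAvGH?????t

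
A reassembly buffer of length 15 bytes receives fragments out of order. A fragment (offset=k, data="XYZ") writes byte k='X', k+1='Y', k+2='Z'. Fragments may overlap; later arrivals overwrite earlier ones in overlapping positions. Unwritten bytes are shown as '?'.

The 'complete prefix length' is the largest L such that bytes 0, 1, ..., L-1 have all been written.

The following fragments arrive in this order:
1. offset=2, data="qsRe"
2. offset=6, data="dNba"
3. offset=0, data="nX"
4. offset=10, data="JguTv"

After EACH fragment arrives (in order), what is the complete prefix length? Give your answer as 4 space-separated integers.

Fragment 1: offset=2 data="qsRe" -> buffer=??qsRe????????? -> prefix_len=0
Fragment 2: offset=6 data="dNba" -> buffer=??qsRedNba????? -> prefix_len=0
Fragment 3: offset=0 data="nX" -> buffer=nXqsRedNba????? -> prefix_len=10
Fragment 4: offset=10 data="JguTv" -> buffer=nXqsRedNbaJguTv -> prefix_len=15

Answer: 0 0 10 15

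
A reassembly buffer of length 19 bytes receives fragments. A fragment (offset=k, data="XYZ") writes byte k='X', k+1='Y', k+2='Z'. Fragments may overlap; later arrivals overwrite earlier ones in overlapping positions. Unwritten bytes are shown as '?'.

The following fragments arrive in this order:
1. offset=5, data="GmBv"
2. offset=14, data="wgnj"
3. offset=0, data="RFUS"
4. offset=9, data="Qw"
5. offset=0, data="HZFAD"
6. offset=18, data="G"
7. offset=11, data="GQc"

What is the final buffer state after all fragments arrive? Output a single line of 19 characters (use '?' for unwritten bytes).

Fragment 1: offset=5 data="GmBv" -> buffer=?????GmBv??????????
Fragment 2: offset=14 data="wgnj" -> buffer=?????GmBv?????wgnj?
Fragment 3: offset=0 data="RFUS" -> buffer=RFUS?GmBv?????wgnj?
Fragment 4: offset=9 data="Qw" -> buffer=RFUS?GmBvQw???wgnj?
Fragment 5: offset=0 data="HZFAD" -> buffer=HZFADGmBvQw???wgnj?
Fragment 6: offset=18 data="G" -> buffer=HZFADGmBvQw???wgnjG
Fragment 7: offset=11 data="GQc" -> buffer=HZFADGmBvQwGQcwgnjG

Answer: HZFADGmBvQwGQcwgnjG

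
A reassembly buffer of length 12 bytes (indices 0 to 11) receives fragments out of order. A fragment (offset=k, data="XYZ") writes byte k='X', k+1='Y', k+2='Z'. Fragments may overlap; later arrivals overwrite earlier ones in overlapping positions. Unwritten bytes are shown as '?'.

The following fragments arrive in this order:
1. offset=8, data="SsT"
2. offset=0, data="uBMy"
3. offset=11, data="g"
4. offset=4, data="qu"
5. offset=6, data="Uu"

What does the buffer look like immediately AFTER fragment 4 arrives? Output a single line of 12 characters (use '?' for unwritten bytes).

Answer: uBMyqu??SsTg

Derivation:
Fragment 1: offset=8 data="SsT" -> buffer=????????SsT?
Fragment 2: offset=0 data="uBMy" -> buffer=uBMy????SsT?
Fragment 3: offset=11 data="g" -> buffer=uBMy????SsTg
Fragment 4: offset=4 data="qu" -> buffer=uBMyqu??SsTg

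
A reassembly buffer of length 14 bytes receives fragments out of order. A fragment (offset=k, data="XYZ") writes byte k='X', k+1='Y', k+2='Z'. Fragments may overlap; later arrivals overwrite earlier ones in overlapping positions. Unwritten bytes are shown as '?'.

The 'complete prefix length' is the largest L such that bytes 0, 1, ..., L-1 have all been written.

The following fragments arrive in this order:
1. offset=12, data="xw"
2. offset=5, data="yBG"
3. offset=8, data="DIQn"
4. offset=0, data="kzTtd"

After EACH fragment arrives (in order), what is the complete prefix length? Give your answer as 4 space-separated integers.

Answer: 0 0 0 14

Derivation:
Fragment 1: offset=12 data="xw" -> buffer=????????????xw -> prefix_len=0
Fragment 2: offset=5 data="yBG" -> buffer=?????yBG????xw -> prefix_len=0
Fragment 3: offset=8 data="DIQn" -> buffer=?????yBGDIQnxw -> prefix_len=0
Fragment 4: offset=0 data="kzTtd" -> buffer=kzTtdyBGDIQnxw -> prefix_len=14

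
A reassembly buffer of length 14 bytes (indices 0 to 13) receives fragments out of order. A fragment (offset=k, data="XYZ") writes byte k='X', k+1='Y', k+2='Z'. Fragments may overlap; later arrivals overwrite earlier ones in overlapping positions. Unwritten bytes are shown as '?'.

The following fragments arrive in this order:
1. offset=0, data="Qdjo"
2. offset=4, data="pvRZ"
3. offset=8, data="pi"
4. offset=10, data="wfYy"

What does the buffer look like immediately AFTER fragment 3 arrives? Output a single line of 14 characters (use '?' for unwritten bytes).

Answer: QdjopvRZpi????

Derivation:
Fragment 1: offset=0 data="Qdjo" -> buffer=Qdjo??????????
Fragment 2: offset=4 data="pvRZ" -> buffer=QdjopvRZ??????
Fragment 3: offset=8 data="pi" -> buffer=QdjopvRZpi????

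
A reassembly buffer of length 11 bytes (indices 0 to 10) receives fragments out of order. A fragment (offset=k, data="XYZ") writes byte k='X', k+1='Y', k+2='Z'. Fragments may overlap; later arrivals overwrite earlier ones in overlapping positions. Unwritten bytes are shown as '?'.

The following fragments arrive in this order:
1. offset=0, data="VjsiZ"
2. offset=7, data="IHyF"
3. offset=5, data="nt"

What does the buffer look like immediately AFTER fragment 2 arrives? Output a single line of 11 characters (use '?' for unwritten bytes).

Answer: VjsiZ??IHyF

Derivation:
Fragment 1: offset=0 data="VjsiZ" -> buffer=VjsiZ??????
Fragment 2: offset=7 data="IHyF" -> buffer=VjsiZ??IHyF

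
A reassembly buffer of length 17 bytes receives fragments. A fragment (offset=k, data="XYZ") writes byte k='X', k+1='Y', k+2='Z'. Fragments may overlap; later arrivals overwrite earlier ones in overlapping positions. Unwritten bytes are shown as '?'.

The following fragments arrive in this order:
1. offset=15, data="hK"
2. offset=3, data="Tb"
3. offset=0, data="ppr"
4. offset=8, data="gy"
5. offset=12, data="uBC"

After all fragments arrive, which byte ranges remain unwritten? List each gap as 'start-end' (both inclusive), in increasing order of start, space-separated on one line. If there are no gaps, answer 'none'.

Answer: 5-7 10-11

Derivation:
Fragment 1: offset=15 len=2
Fragment 2: offset=3 len=2
Fragment 3: offset=0 len=3
Fragment 4: offset=8 len=2
Fragment 5: offset=12 len=3
Gaps: 5-7 10-11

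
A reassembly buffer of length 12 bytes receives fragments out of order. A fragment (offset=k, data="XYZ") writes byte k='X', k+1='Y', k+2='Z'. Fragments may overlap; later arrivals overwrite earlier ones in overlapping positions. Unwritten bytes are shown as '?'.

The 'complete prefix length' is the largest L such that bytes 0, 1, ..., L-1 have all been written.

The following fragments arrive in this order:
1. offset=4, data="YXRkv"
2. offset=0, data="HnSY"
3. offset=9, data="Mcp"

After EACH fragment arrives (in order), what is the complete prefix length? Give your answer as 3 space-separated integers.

Fragment 1: offset=4 data="YXRkv" -> buffer=????YXRkv??? -> prefix_len=0
Fragment 2: offset=0 data="HnSY" -> buffer=HnSYYXRkv??? -> prefix_len=9
Fragment 3: offset=9 data="Mcp" -> buffer=HnSYYXRkvMcp -> prefix_len=12

Answer: 0 9 12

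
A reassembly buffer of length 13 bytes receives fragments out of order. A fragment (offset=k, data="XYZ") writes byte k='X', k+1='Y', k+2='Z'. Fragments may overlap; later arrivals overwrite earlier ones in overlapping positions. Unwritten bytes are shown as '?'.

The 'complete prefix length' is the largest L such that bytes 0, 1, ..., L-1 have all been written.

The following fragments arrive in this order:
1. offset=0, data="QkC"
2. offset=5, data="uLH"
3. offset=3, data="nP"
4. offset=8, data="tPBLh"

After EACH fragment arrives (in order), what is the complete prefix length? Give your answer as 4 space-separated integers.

Answer: 3 3 8 13

Derivation:
Fragment 1: offset=0 data="QkC" -> buffer=QkC?????????? -> prefix_len=3
Fragment 2: offset=5 data="uLH" -> buffer=QkC??uLH????? -> prefix_len=3
Fragment 3: offset=3 data="nP" -> buffer=QkCnPuLH????? -> prefix_len=8
Fragment 4: offset=8 data="tPBLh" -> buffer=QkCnPuLHtPBLh -> prefix_len=13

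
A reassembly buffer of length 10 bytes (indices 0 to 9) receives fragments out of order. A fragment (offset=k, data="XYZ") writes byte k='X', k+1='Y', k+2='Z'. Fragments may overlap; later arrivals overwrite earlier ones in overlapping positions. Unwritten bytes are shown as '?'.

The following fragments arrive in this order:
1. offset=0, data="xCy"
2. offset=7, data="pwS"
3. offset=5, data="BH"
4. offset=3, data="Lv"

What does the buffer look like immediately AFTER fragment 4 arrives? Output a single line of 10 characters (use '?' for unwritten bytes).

Fragment 1: offset=0 data="xCy" -> buffer=xCy???????
Fragment 2: offset=7 data="pwS" -> buffer=xCy????pwS
Fragment 3: offset=5 data="BH" -> buffer=xCy??BHpwS
Fragment 4: offset=3 data="Lv" -> buffer=xCyLvBHpwS

Answer: xCyLvBHpwS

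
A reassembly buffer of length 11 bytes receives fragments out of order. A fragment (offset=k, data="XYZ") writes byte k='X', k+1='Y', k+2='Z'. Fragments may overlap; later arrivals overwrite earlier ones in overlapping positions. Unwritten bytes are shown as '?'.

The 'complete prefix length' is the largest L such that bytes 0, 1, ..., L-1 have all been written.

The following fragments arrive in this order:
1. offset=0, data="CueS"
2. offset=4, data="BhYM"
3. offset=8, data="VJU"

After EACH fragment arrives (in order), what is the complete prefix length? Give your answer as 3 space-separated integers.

Answer: 4 8 11

Derivation:
Fragment 1: offset=0 data="CueS" -> buffer=CueS??????? -> prefix_len=4
Fragment 2: offset=4 data="BhYM" -> buffer=CueSBhYM??? -> prefix_len=8
Fragment 3: offset=8 data="VJU" -> buffer=CueSBhYMVJU -> prefix_len=11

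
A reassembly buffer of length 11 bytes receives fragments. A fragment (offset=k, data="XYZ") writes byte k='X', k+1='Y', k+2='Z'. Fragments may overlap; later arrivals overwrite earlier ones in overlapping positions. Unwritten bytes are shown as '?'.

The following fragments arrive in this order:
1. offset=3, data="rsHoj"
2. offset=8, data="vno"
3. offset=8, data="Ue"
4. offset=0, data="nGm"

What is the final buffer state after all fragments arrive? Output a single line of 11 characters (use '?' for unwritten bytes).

Fragment 1: offset=3 data="rsHoj" -> buffer=???rsHoj???
Fragment 2: offset=8 data="vno" -> buffer=???rsHojvno
Fragment 3: offset=8 data="Ue" -> buffer=???rsHojUeo
Fragment 4: offset=0 data="nGm" -> buffer=nGmrsHojUeo

Answer: nGmrsHojUeo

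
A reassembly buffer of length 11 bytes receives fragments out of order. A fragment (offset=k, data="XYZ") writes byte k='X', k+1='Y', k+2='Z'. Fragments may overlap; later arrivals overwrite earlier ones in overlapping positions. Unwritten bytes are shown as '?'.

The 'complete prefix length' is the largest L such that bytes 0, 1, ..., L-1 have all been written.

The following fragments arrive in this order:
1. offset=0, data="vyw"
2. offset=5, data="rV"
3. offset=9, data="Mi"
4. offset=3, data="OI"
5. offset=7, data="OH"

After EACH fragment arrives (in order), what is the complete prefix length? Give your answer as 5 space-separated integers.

Fragment 1: offset=0 data="vyw" -> buffer=vyw???????? -> prefix_len=3
Fragment 2: offset=5 data="rV" -> buffer=vyw??rV???? -> prefix_len=3
Fragment 3: offset=9 data="Mi" -> buffer=vyw??rV??Mi -> prefix_len=3
Fragment 4: offset=3 data="OI" -> buffer=vywOIrV??Mi -> prefix_len=7
Fragment 5: offset=7 data="OH" -> buffer=vywOIrVOHMi -> prefix_len=11

Answer: 3 3 3 7 11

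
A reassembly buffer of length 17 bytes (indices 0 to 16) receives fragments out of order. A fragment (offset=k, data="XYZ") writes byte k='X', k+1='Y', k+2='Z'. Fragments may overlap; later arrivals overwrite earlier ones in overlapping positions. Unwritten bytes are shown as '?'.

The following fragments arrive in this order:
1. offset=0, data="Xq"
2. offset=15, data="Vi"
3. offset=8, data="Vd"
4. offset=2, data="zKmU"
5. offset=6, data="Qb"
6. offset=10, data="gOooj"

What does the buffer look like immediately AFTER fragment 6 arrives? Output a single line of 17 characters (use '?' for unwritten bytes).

Fragment 1: offset=0 data="Xq" -> buffer=Xq???????????????
Fragment 2: offset=15 data="Vi" -> buffer=Xq?????????????Vi
Fragment 3: offset=8 data="Vd" -> buffer=Xq??????Vd?????Vi
Fragment 4: offset=2 data="zKmU" -> buffer=XqzKmU??Vd?????Vi
Fragment 5: offset=6 data="Qb" -> buffer=XqzKmUQbVd?????Vi
Fragment 6: offset=10 data="gOooj" -> buffer=XqzKmUQbVdgOoojVi

Answer: XqzKmUQbVdgOoojVi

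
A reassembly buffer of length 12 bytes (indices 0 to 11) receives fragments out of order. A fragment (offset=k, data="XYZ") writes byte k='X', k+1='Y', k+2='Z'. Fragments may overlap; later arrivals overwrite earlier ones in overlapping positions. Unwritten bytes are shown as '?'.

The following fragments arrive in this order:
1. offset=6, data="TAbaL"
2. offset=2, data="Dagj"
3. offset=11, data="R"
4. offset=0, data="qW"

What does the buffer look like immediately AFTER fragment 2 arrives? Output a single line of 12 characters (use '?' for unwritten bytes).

Fragment 1: offset=6 data="TAbaL" -> buffer=??????TAbaL?
Fragment 2: offset=2 data="Dagj" -> buffer=??DagjTAbaL?

Answer: ??DagjTAbaL?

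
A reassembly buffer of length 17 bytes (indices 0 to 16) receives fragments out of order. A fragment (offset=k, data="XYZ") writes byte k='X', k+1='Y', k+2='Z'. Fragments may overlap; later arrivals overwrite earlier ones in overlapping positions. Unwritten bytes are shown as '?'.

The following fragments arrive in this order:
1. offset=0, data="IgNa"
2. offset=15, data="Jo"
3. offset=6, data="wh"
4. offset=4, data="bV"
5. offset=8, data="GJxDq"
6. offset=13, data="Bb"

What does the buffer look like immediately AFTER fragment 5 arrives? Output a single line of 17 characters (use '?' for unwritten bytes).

Fragment 1: offset=0 data="IgNa" -> buffer=IgNa?????????????
Fragment 2: offset=15 data="Jo" -> buffer=IgNa???????????Jo
Fragment 3: offset=6 data="wh" -> buffer=IgNa??wh???????Jo
Fragment 4: offset=4 data="bV" -> buffer=IgNabVwh???????Jo
Fragment 5: offset=8 data="GJxDq" -> buffer=IgNabVwhGJxDq??Jo

Answer: IgNabVwhGJxDq??Jo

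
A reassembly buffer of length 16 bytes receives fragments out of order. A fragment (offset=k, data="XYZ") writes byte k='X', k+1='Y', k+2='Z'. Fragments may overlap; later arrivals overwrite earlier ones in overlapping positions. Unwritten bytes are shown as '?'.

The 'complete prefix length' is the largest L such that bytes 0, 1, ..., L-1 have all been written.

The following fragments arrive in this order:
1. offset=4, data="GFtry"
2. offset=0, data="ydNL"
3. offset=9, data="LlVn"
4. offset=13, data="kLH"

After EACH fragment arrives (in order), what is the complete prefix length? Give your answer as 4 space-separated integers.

Fragment 1: offset=4 data="GFtry" -> buffer=????GFtry??????? -> prefix_len=0
Fragment 2: offset=0 data="ydNL" -> buffer=ydNLGFtry??????? -> prefix_len=9
Fragment 3: offset=9 data="LlVn" -> buffer=ydNLGFtryLlVn??? -> prefix_len=13
Fragment 4: offset=13 data="kLH" -> buffer=ydNLGFtryLlVnkLH -> prefix_len=16

Answer: 0 9 13 16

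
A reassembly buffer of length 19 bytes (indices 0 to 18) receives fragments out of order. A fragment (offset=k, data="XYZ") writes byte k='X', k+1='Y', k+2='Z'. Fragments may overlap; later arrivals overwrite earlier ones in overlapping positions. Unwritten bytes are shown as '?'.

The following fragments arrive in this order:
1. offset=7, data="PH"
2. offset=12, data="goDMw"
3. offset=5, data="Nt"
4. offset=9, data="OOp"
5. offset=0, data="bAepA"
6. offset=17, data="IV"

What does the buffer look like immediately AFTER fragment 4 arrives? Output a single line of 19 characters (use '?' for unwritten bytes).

Answer: ?????NtPHOOpgoDMw??

Derivation:
Fragment 1: offset=7 data="PH" -> buffer=???????PH??????????
Fragment 2: offset=12 data="goDMw" -> buffer=???????PH???goDMw??
Fragment 3: offset=5 data="Nt" -> buffer=?????NtPH???goDMw??
Fragment 4: offset=9 data="OOp" -> buffer=?????NtPHOOpgoDMw??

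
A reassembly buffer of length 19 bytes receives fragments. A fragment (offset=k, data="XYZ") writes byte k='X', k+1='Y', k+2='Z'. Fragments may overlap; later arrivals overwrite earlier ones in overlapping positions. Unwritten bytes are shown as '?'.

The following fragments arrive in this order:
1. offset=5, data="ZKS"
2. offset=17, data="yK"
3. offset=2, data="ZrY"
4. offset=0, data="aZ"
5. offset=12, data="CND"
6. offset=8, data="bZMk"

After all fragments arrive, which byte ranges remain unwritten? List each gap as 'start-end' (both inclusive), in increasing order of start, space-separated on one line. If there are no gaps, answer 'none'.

Fragment 1: offset=5 len=3
Fragment 2: offset=17 len=2
Fragment 3: offset=2 len=3
Fragment 4: offset=0 len=2
Fragment 5: offset=12 len=3
Fragment 6: offset=8 len=4
Gaps: 15-16

Answer: 15-16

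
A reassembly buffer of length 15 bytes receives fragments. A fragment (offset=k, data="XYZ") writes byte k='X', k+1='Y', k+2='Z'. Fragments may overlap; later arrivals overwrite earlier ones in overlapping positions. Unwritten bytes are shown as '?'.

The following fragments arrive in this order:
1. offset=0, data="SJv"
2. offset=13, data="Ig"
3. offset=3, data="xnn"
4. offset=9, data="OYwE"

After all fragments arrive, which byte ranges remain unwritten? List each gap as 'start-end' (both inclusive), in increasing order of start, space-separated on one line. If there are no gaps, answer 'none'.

Fragment 1: offset=0 len=3
Fragment 2: offset=13 len=2
Fragment 3: offset=3 len=3
Fragment 4: offset=9 len=4
Gaps: 6-8

Answer: 6-8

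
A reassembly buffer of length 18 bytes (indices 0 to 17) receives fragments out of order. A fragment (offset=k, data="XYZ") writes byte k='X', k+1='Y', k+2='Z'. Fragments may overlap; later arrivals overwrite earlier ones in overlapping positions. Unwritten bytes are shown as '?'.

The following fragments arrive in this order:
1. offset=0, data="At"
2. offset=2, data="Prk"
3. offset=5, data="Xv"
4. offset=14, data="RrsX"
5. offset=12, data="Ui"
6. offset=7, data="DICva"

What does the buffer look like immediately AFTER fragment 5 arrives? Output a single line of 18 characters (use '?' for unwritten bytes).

Answer: AtPrkXv?????UiRrsX

Derivation:
Fragment 1: offset=0 data="At" -> buffer=At????????????????
Fragment 2: offset=2 data="Prk" -> buffer=AtPrk?????????????
Fragment 3: offset=5 data="Xv" -> buffer=AtPrkXv???????????
Fragment 4: offset=14 data="RrsX" -> buffer=AtPrkXv???????RrsX
Fragment 5: offset=12 data="Ui" -> buffer=AtPrkXv?????UiRrsX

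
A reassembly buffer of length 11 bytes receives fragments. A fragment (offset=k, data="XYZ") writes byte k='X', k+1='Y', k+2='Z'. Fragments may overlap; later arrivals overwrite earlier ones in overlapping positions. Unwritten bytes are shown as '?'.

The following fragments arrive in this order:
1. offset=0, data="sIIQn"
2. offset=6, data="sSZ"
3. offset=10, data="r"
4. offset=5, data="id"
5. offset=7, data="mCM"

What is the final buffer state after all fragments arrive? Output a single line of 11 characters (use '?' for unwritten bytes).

Answer: sIIQnidmCMr

Derivation:
Fragment 1: offset=0 data="sIIQn" -> buffer=sIIQn??????
Fragment 2: offset=6 data="sSZ" -> buffer=sIIQn?sSZ??
Fragment 3: offset=10 data="r" -> buffer=sIIQn?sSZ?r
Fragment 4: offset=5 data="id" -> buffer=sIIQnidSZ?r
Fragment 5: offset=7 data="mCM" -> buffer=sIIQnidmCMr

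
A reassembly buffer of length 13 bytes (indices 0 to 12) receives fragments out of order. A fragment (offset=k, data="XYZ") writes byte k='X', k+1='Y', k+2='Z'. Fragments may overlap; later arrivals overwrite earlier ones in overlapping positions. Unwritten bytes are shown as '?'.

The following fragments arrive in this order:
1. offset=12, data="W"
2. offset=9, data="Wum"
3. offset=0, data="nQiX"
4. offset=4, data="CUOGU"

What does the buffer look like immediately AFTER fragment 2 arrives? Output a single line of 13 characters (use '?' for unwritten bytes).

Fragment 1: offset=12 data="W" -> buffer=????????????W
Fragment 2: offset=9 data="Wum" -> buffer=?????????WumW

Answer: ?????????WumW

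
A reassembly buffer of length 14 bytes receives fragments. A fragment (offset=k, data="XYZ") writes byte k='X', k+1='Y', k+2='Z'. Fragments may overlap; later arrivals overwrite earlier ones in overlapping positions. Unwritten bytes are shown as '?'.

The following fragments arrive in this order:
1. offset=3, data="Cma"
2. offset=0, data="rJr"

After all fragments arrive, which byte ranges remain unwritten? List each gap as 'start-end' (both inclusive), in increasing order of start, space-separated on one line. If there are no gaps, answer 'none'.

Answer: 6-13

Derivation:
Fragment 1: offset=3 len=3
Fragment 2: offset=0 len=3
Gaps: 6-13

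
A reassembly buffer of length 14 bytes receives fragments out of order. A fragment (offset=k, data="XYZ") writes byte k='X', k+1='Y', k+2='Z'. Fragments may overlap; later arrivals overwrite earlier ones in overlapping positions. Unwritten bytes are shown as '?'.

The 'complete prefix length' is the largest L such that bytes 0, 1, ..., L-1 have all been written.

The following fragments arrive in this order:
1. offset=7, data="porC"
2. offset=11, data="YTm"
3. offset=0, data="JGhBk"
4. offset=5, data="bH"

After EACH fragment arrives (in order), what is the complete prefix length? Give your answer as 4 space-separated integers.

Fragment 1: offset=7 data="porC" -> buffer=???????porC??? -> prefix_len=0
Fragment 2: offset=11 data="YTm" -> buffer=???????porCYTm -> prefix_len=0
Fragment 3: offset=0 data="JGhBk" -> buffer=JGhBk??porCYTm -> prefix_len=5
Fragment 4: offset=5 data="bH" -> buffer=JGhBkbHporCYTm -> prefix_len=14

Answer: 0 0 5 14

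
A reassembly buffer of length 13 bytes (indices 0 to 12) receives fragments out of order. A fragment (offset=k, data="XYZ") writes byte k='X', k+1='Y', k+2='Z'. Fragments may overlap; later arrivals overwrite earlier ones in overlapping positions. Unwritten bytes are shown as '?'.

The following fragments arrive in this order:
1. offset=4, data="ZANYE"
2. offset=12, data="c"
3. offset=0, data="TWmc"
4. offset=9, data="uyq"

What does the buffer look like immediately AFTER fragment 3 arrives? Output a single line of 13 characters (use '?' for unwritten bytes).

Answer: TWmcZANYE???c

Derivation:
Fragment 1: offset=4 data="ZANYE" -> buffer=????ZANYE????
Fragment 2: offset=12 data="c" -> buffer=????ZANYE???c
Fragment 3: offset=0 data="TWmc" -> buffer=TWmcZANYE???c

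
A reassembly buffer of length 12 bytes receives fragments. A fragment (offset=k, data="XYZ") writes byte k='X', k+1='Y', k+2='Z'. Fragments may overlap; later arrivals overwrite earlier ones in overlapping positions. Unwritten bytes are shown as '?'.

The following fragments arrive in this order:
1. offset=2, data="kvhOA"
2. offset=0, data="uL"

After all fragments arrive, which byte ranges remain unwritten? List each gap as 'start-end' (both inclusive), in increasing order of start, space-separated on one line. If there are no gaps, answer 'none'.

Fragment 1: offset=2 len=5
Fragment 2: offset=0 len=2
Gaps: 7-11

Answer: 7-11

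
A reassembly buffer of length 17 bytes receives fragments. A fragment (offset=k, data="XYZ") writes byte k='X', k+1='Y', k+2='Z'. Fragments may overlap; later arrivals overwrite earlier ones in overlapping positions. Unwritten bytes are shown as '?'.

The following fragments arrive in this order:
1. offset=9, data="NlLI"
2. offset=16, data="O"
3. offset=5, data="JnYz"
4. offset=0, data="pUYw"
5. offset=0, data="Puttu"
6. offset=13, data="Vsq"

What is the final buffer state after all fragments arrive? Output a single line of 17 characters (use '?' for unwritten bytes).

Fragment 1: offset=9 data="NlLI" -> buffer=?????????NlLI????
Fragment 2: offset=16 data="O" -> buffer=?????????NlLI???O
Fragment 3: offset=5 data="JnYz" -> buffer=?????JnYzNlLI???O
Fragment 4: offset=0 data="pUYw" -> buffer=pUYw?JnYzNlLI???O
Fragment 5: offset=0 data="Puttu" -> buffer=PuttuJnYzNlLI???O
Fragment 6: offset=13 data="Vsq" -> buffer=PuttuJnYzNlLIVsqO

Answer: PuttuJnYzNlLIVsqO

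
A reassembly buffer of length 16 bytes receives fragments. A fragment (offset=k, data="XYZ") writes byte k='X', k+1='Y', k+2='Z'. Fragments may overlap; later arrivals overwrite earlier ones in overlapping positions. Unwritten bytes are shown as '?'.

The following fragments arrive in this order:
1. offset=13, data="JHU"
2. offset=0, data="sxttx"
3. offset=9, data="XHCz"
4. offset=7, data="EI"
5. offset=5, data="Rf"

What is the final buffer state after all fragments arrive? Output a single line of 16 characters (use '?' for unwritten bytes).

Answer: sxttxRfEIXHCzJHU

Derivation:
Fragment 1: offset=13 data="JHU" -> buffer=?????????????JHU
Fragment 2: offset=0 data="sxttx" -> buffer=sxttx????????JHU
Fragment 3: offset=9 data="XHCz" -> buffer=sxttx????XHCzJHU
Fragment 4: offset=7 data="EI" -> buffer=sxttx??EIXHCzJHU
Fragment 5: offset=5 data="Rf" -> buffer=sxttxRfEIXHCzJHU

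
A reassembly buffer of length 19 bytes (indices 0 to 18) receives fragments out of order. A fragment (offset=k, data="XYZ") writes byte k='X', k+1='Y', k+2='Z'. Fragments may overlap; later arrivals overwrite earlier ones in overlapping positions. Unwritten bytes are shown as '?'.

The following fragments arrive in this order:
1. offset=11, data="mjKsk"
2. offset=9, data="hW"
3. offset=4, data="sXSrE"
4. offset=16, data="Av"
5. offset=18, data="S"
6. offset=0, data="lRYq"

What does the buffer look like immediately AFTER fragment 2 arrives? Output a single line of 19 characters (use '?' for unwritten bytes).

Answer: ?????????hWmjKsk???

Derivation:
Fragment 1: offset=11 data="mjKsk" -> buffer=???????????mjKsk???
Fragment 2: offset=9 data="hW" -> buffer=?????????hWmjKsk???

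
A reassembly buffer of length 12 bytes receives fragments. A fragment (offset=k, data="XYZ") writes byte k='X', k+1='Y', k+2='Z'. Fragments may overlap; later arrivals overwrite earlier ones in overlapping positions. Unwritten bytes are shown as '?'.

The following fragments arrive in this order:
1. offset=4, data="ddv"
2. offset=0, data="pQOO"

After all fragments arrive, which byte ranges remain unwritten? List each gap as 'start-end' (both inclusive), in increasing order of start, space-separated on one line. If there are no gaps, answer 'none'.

Answer: 7-11

Derivation:
Fragment 1: offset=4 len=3
Fragment 2: offset=0 len=4
Gaps: 7-11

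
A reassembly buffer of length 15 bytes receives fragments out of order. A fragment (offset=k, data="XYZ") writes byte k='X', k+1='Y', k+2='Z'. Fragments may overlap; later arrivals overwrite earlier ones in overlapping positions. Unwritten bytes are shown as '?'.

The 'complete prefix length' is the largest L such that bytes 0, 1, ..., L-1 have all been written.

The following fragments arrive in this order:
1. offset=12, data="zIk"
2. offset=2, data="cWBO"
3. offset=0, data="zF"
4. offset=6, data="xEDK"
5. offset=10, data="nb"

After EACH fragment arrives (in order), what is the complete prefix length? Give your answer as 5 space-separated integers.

Answer: 0 0 6 10 15

Derivation:
Fragment 1: offset=12 data="zIk" -> buffer=????????????zIk -> prefix_len=0
Fragment 2: offset=2 data="cWBO" -> buffer=??cWBO??????zIk -> prefix_len=0
Fragment 3: offset=0 data="zF" -> buffer=zFcWBO??????zIk -> prefix_len=6
Fragment 4: offset=6 data="xEDK" -> buffer=zFcWBOxEDK??zIk -> prefix_len=10
Fragment 5: offset=10 data="nb" -> buffer=zFcWBOxEDKnbzIk -> prefix_len=15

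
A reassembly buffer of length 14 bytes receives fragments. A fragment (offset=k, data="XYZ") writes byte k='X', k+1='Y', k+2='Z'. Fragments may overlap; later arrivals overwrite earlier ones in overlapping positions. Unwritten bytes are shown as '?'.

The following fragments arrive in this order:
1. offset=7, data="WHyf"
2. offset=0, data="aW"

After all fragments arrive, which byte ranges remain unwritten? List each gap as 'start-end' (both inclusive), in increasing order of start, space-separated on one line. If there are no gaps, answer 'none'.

Answer: 2-6 11-13

Derivation:
Fragment 1: offset=7 len=4
Fragment 2: offset=0 len=2
Gaps: 2-6 11-13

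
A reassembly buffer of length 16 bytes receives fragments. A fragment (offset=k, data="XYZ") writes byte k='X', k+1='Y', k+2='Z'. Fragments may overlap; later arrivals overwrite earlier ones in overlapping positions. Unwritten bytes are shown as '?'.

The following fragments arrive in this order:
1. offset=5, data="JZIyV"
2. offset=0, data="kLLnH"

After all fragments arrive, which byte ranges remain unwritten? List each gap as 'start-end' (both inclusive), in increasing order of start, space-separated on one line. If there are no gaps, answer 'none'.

Answer: 10-15

Derivation:
Fragment 1: offset=5 len=5
Fragment 2: offset=0 len=5
Gaps: 10-15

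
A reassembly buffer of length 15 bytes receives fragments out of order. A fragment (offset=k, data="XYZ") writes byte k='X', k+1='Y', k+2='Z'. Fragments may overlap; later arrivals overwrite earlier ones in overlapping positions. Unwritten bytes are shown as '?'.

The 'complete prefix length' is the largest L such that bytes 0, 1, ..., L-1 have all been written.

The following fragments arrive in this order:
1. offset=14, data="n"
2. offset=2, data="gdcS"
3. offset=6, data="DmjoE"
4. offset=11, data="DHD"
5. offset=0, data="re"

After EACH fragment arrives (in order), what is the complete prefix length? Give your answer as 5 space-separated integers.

Answer: 0 0 0 0 15

Derivation:
Fragment 1: offset=14 data="n" -> buffer=??????????????n -> prefix_len=0
Fragment 2: offset=2 data="gdcS" -> buffer=??gdcS????????n -> prefix_len=0
Fragment 3: offset=6 data="DmjoE" -> buffer=??gdcSDmjoE???n -> prefix_len=0
Fragment 4: offset=11 data="DHD" -> buffer=??gdcSDmjoEDHDn -> prefix_len=0
Fragment 5: offset=0 data="re" -> buffer=regdcSDmjoEDHDn -> prefix_len=15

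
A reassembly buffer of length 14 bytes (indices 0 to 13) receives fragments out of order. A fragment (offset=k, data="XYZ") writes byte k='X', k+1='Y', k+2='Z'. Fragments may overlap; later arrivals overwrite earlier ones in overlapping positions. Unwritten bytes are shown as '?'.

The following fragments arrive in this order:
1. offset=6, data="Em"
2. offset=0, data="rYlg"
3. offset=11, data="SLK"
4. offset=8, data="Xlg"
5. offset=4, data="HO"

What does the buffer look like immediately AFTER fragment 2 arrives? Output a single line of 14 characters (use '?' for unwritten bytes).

Answer: rYlg??Em??????

Derivation:
Fragment 1: offset=6 data="Em" -> buffer=??????Em??????
Fragment 2: offset=0 data="rYlg" -> buffer=rYlg??Em??????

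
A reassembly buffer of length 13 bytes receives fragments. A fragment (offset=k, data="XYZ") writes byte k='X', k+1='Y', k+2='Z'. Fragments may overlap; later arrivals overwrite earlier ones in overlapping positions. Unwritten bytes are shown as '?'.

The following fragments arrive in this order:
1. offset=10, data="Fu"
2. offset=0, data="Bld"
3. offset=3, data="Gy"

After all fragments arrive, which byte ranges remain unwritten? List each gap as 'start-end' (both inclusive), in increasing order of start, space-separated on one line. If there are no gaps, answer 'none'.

Answer: 5-9 12-12

Derivation:
Fragment 1: offset=10 len=2
Fragment 2: offset=0 len=3
Fragment 3: offset=3 len=2
Gaps: 5-9 12-12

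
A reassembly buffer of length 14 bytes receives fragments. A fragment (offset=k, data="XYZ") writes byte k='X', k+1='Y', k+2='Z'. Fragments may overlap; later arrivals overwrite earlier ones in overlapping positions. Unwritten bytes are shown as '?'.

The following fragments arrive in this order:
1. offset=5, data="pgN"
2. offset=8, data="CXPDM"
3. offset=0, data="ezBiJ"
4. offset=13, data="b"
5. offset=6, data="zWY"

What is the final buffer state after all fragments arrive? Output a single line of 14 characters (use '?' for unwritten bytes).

Fragment 1: offset=5 data="pgN" -> buffer=?????pgN??????
Fragment 2: offset=8 data="CXPDM" -> buffer=?????pgNCXPDM?
Fragment 3: offset=0 data="ezBiJ" -> buffer=ezBiJpgNCXPDM?
Fragment 4: offset=13 data="b" -> buffer=ezBiJpgNCXPDMb
Fragment 5: offset=6 data="zWY" -> buffer=ezBiJpzWYXPDMb

Answer: ezBiJpzWYXPDMb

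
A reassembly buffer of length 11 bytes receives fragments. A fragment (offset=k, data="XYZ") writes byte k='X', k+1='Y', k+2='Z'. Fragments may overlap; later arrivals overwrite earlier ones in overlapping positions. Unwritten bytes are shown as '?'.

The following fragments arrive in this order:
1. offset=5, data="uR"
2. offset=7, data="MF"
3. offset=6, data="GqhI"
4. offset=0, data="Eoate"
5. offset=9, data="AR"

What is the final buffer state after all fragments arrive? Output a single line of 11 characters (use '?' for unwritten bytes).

Fragment 1: offset=5 data="uR" -> buffer=?????uR????
Fragment 2: offset=7 data="MF" -> buffer=?????uRMF??
Fragment 3: offset=6 data="GqhI" -> buffer=?????uGqhI?
Fragment 4: offset=0 data="Eoate" -> buffer=EoateuGqhI?
Fragment 5: offset=9 data="AR" -> buffer=EoateuGqhAR

Answer: EoateuGqhAR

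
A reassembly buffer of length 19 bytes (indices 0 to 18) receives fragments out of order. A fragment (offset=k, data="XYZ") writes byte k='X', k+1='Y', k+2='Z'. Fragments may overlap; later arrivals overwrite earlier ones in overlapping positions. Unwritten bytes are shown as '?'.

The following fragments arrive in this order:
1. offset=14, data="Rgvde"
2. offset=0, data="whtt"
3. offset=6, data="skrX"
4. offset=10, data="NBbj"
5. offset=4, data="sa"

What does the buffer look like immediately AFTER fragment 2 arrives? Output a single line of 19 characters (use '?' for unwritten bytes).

Fragment 1: offset=14 data="Rgvde" -> buffer=??????????????Rgvde
Fragment 2: offset=0 data="whtt" -> buffer=whtt??????????Rgvde

Answer: whtt??????????Rgvde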